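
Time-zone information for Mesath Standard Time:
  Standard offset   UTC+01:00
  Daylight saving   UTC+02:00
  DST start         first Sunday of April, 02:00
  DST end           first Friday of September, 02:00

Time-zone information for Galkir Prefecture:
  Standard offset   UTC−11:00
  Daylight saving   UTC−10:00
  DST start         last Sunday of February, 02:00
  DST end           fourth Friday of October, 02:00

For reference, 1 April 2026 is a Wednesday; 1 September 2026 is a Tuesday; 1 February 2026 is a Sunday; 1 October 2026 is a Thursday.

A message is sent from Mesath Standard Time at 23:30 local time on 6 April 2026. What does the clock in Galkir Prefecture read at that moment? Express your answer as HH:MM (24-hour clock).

11:30

1 April 2026 is a Wednesday, so the first Sunday is April 5.
1 September 2026 is a Tuesday, so the first Friday is September 4.
6 April 2026 lies within the daylight-saving period (5 April – 4 September), so Mesath Standard Time is on daylight time, UTC+02:00.
23:30 Mesath Standard Time − 2h = 21:30 UTC.
1 February 2026 is a Sunday, so Sundays fall on 1, 8, 15, 22; the last is February 22.
1 October 2026 is a Thursday, so the first Friday is October 2 and the fourth is October 23.
At the standard offset (UTC−11:00), 21:30 UTC − 11h = 10:30 Galkir Prefecture standard time.
The standard-time date in Galkir Prefecture, 6 April 2026, lies within the daylight-saving period (22 February – 23 October), so Galkir Prefecture is on daylight time, UTC−10:00.
21:30 UTC − 10h = 11:30 Galkir Prefecture.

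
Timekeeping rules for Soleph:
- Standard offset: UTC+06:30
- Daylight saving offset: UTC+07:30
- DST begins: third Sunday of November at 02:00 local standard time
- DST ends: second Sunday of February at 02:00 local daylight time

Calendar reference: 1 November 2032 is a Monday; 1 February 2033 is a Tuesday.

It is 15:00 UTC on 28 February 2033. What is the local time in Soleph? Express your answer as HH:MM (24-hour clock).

1 November 2032 is a Monday, so the first Sunday is November 7 and the third is November 21.
1 February 2033 is a Tuesday, so the first Sunday is February 6 and the second is February 13.
At the standard offset (UTC+06:30), 15:00 UTC + 6h30m = 21:30 Soleph standard time.
Daylight saving runs 21 November 2032 – 13 February 2033; the standard-time date in Soleph, 28 February 2033, is outside that window, so Soleph is on standard time at UTC+06:30.
15:00 UTC + 6h30m = 21:30 local.

21:30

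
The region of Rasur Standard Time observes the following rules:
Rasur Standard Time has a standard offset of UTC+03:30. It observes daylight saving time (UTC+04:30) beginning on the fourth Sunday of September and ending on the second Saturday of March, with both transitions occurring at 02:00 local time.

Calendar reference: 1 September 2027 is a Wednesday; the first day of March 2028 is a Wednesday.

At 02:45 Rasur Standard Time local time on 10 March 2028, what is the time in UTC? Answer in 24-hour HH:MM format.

1 September 2027 is a Wednesday, so the first Sunday is September 5 and the fourth is September 26.
1 March 2028 is a Wednesday, so the first Saturday is March 4 and the second is March 11.
10 March 2028 lies within the daylight-saving period (26 September 2027 – 11 March 2028), so Rasur Standard Time is on daylight time, UTC+04:30.
02:45 local − 4h30m = 22:15 UTC (rolling into the previous day, 9 March 2028).

22:15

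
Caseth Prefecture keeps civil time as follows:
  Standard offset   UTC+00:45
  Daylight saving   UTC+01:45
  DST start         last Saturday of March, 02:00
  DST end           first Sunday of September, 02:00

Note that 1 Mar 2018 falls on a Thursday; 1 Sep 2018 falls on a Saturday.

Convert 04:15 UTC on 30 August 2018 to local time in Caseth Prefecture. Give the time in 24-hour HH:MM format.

1 March 2018 is a Thursday, so Saturdays fall on 3, 10, 17, 24, 31; the last is March 31.
1 September 2018 is a Saturday, so the first Sunday is September 2.
At the standard offset (UTC+00:45), 04:15 UTC + 0h45m = 05:00 Caseth Prefecture standard time.
The standard-time date in Caseth Prefecture, 30 August 2018, falls between 31 March and 2 September, so daylight saving is in effect and Caseth Prefecture is at UTC+01:45.
04:15 UTC + 1h45m = 06:00 local.

06:00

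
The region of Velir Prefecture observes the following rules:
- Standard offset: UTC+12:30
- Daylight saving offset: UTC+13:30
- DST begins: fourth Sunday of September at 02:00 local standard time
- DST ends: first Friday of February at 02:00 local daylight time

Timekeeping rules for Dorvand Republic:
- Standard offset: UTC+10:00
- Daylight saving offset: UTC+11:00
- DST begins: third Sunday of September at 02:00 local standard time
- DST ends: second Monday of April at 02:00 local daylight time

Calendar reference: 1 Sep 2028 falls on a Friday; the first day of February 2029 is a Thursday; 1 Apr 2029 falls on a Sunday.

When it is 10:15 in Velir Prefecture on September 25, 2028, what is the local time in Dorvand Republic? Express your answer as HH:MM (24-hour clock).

1 September 2028 is a Friday, so the first Sunday is September 3 and the fourth is September 24.
1 February 2029 is a Thursday, so the first Friday is February 2.
September 25, 2028 lies within the daylight-saving period (24 September 2028 – 2 February 2029), so Velir Prefecture is on daylight time, UTC+13:30.
10:15 Velir Prefecture − 13h30m = 20:45 UTC (rolling into the previous day, 24 September 2028).
1 September 2028 is a Friday, so the first Sunday is September 3 and the third is September 17.
1 April 2029 is a Sunday, so the first Monday is April 2 and the second is April 9.
At the standard offset (UTC+10:00), 20:45 UTC + 10h = 06:45 Dorvand Republic standard time (rolling into the next day, 25 September 2028).
The standard-time date in Dorvand Republic, September 25, 2028, falls between 17 September 2028 and 9 April 2029, so daylight saving is in effect and Dorvand Republic is at UTC+11:00.
20:45 UTC + 11h = 07:45 Dorvand Republic (rolling into the next day, 25 September 2028).

07:45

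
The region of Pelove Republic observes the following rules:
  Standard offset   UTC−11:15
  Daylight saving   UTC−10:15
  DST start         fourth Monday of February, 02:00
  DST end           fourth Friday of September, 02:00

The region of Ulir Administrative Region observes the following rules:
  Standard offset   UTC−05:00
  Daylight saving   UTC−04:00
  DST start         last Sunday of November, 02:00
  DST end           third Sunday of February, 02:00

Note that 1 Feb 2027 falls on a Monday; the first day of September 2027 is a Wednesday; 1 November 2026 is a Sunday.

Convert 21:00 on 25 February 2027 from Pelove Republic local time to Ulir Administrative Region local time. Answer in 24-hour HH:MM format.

1 February 2027 is a Monday, so the first Monday is February 1 and the fourth is February 22.
1 September 2027 is a Wednesday, so the first Friday is September 3 and the fourth is September 24.
Daylight saving runs 22 February – 24 September; 25 February 2027 is inside that window, so Pelove Republic is at UTC−10:15.
21:00 Pelove Republic + 10h15m = 07:15 UTC (rolling into the next day, 26 February 2027).
1 November 2026 is a Sunday, so Sundays fall on 1, 8, 15, 22, 29; the last is November 29.
1 February 2027 is a Monday, so the first Sunday is February 7 and the third is February 21.
At the standard offset (UTC−05:00), 07:15 UTC − 5h = 02:15 Ulir Administrative Region standard time.
The standard-time date in Ulir Administrative Region, 26 February 2027, does not fall between 29 November 2026 and 21 February 2027, so daylight saving is not in effect and Ulir Administrative Region is at UTC−05:00.
07:15 UTC − 5h = 02:15 Ulir Administrative Region.

02:15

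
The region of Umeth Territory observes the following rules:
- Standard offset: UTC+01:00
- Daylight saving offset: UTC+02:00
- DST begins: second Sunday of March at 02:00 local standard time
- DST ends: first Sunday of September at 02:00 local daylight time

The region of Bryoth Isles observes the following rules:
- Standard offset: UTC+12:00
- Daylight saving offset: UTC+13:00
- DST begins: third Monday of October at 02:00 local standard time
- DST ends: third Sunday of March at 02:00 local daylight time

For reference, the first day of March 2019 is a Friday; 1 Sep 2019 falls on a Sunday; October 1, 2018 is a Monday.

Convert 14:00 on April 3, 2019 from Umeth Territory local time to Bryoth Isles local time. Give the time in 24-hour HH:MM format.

1 March 2019 is a Friday, so the first Sunday is March 3 and the second is March 10.
1 September 2019 is a Sunday, so the first Sunday is September 1.
Daylight saving runs 10 March – 1 September; April 3, 2019 is inside that window, so Umeth Territory is at UTC+02:00.
14:00 Umeth Territory − 2h = 12:00 UTC.
1 October 2018 is a Monday, so the first Monday is October 1 and the third is October 15.
1 March 2019 is a Friday, so the first Sunday is March 3 and the third is March 17.
At the standard offset (UTC+12:00), 12:00 UTC + 12h = 00:00 Bryoth Isles standard time (rolling into the next day, 4 April 2019).
The standard-time date in Bryoth Isles, April 4, 2019, is outside the daylight-saving period (15 October 2018 – 17 March 2019), so Bryoth Isles is on standard time, UTC+12:00.
12:00 UTC + 12h = 00:00 Bryoth Isles (rolling into the next day, 4 April 2019).

00:00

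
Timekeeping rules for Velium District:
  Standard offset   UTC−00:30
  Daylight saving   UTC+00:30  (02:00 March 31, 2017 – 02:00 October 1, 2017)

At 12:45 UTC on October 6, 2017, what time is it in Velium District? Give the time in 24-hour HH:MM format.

12:15

At the standard offset (UTC−00:30), 12:45 UTC − 0h30m = 12:15 Velium District standard time.
Daylight saving runs 31 March – 1 October; the standard-time date in Velium District, October 6, 2017, is outside that window, so Velium District is on standard time at UTC−00:30.
12:45 UTC − 0h30m = 12:15 local.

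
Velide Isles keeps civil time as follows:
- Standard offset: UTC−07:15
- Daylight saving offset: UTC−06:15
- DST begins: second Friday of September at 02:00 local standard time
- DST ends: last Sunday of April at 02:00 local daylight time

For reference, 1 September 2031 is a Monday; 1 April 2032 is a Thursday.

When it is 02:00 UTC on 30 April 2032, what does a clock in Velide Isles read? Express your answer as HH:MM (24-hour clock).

1 September 2031 is a Monday, so the first Friday is September 5 and the second is September 12.
1 April 2032 is a Thursday, so Sundays fall on 4, 11, 18, 25; the last is April 25.
At the standard offset (UTC−07:15), 02:00 UTC − 7h15m = 18:45 Velide Isles standard time (rolling into the previous day, 29 April 2032).
The standard-time date in Velide Isles, 29 April 2032, is outside the daylight-saving period (12 September 2031 – 25 April 2032), so Velide Isles is on standard time, UTC−07:15.
02:00 UTC − 7h15m = 18:45 local (rolling into the previous day, 29 April 2032).

18:45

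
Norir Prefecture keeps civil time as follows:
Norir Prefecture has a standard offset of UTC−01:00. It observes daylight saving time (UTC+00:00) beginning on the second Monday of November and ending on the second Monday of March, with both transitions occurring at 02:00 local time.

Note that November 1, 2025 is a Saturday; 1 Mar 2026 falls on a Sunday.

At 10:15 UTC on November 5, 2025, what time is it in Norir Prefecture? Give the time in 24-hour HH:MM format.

1 November 2025 is a Saturday, so the first Monday is November 3 and the second is November 10.
1 March 2026 is a Sunday, so the first Monday is March 2 and the second is March 9.
At the standard offset (UTC−01:00), 10:15 UTC − 1h = 09:15 Norir Prefecture standard time.
Daylight saving runs 10 November 2025 – 9 March 2026; the standard-time date in Norir Prefecture, November 5, 2025, is outside that window, so Norir Prefecture is on standard time at UTC−01:00.
10:15 UTC − 1h = 09:15 local.

09:15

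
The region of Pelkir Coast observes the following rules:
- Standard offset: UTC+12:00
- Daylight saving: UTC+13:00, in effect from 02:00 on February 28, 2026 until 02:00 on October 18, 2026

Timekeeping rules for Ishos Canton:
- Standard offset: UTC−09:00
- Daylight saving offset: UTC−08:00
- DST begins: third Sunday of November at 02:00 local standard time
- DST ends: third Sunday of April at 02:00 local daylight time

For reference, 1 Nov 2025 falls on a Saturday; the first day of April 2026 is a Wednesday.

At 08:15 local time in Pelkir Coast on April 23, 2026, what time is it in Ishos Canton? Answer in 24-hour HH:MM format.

Daylight saving runs 28 February – 18 October; April 23, 2026 is inside that window, so Pelkir Coast is at UTC+13:00.
08:15 Pelkir Coast − 13h = 19:15 UTC (rolling into the previous day, 22 April 2026).
1 November 2025 is a Saturday, so the first Sunday is November 2 and the third is November 16.
1 April 2026 is a Wednesday, so the first Sunday is April 5 and the third is April 19.
At the standard offset (UTC−09:00), 19:15 UTC − 9h = 10:15 Ishos Canton standard time.
The standard-time date in Ishos Canton, April 22, 2026, does not fall between 16 November 2025 and 19 April 2026, so daylight saving is not in effect and Ishos Canton is at UTC−09:00.
19:15 UTC − 9h = 10:15 Ishos Canton.

10:15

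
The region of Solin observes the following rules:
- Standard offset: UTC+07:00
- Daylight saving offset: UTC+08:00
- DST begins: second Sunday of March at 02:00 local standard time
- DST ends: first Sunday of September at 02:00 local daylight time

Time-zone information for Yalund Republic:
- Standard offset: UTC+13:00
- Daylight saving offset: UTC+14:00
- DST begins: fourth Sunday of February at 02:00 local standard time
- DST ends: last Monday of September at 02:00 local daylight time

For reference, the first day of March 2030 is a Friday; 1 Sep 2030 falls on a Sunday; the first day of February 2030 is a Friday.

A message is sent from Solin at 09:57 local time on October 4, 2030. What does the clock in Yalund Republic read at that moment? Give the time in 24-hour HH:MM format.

15:57

1 March 2030 is a Friday, so the first Sunday is March 3 and the second is March 10.
1 September 2030 is a Sunday, so the first Sunday is September 1.
October 4, 2030 does not fall between 10 March and 1 September, so daylight saving is not in effect and Solin is at UTC+07:00.
09:57 Solin − 7h = 02:57 UTC.
1 February 2030 is a Friday, so the first Sunday is February 3 and the fourth is February 24.
1 September 2030 is a Sunday, so Mondays fall on 2, 9, 16, 23, 30; the last is September 30.
At the standard offset (UTC+13:00), 02:57 UTC + 13h = 15:57 Yalund Republic standard time.
Daylight saving runs 24 February – 30 September; the standard-time date in Yalund Republic, October 4, 2030, is outside that window, so Yalund Republic is on standard time at UTC+13:00.
02:57 UTC + 13h = 15:57 Yalund Republic.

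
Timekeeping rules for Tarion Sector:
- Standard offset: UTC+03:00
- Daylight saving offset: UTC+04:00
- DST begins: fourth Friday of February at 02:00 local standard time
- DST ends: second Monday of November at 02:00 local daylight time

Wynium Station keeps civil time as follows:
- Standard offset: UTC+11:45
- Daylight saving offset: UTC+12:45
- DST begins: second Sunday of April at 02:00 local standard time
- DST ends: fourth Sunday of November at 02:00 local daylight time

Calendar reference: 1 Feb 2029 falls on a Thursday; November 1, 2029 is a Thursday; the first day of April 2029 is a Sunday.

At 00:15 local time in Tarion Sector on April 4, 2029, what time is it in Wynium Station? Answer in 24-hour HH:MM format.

08:00

1 February 2029 is a Thursday, so the first Friday is February 2 and the fourth is February 23.
1 November 2029 is a Thursday, so the first Monday is November 5 and the second is November 12.
Daylight saving runs 23 February – 12 November; April 4, 2029 is inside that window, so Tarion Sector is at UTC+04:00.
00:15 Tarion Sector − 4h = 20:15 UTC (rolling into the previous day, 3 April 2029).
1 April 2029 is a Sunday, so the first Sunday is April 1 and the second is April 8.
1 November 2029 is a Thursday, so the first Sunday is November 4 and the fourth is November 25.
At the standard offset (UTC+11:45), 20:15 UTC + 11h45m = 08:00 Wynium Station standard time (rolling into the next day, 4 April 2029).
The standard-time date in Wynium Station, April 4, 2029, is outside the daylight-saving period (8 April – 25 November), so Wynium Station is on standard time, UTC+11:45.
20:15 UTC + 11h45m = 08:00 Wynium Station (rolling into the next day, 4 April 2029).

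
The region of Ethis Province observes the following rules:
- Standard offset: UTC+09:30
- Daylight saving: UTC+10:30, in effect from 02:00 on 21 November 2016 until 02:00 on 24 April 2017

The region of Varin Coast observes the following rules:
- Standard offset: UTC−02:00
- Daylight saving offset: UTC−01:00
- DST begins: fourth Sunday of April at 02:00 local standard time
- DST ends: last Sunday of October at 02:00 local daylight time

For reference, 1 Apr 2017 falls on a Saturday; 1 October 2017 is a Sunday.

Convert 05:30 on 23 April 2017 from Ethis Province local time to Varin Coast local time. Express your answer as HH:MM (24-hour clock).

Daylight saving runs 21 November 2016 – 24 April 2017; 23 April 2017 is inside that window, so Ethis Province is at UTC+10:30.
05:30 Ethis Province − 10h30m = 19:00 UTC (rolling into the previous day, 22 April 2017).
1 April 2017 is a Saturday, so the first Sunday is April 2 and the fourth is April 23.
1 October 2017 is a Sunday, so Sundays fall on 1, 8, 15, 22, 29; the last is October 29.
At the standard offset (UTC−02:00), 19:00 UTC − 2h = 17:00 Varin Coast standard time.
The standard-time date in Varin Coast, 22 April 2017, does not fall between 23 April and 29 October, so daylight saving is not in effect and Varin Coast is at UTC−02:00.
19:00 UTC − 2h = 17:00 Varin Coast.

17:00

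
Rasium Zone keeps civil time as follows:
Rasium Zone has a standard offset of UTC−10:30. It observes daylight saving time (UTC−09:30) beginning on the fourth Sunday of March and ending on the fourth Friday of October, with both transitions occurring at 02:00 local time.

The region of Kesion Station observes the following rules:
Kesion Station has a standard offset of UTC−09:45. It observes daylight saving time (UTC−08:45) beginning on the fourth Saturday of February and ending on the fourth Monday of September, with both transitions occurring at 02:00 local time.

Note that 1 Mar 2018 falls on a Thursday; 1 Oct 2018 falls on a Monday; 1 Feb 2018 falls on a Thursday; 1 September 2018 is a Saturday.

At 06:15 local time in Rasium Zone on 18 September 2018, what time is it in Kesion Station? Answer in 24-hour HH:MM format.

07:00

1 March 2018 is a Thursday, so the first Sunday is March 4 and the fourth is March 25.
1 October 2018 is a Monday, so the first Friday is October 5 and the fourth is October 26.
18 September 2018 lies within the daylight-saving period (25 March – 26 October), so Rasium Zone is on daylight time, UTC−09:30.
06:15 Rasium Zone + 9h30m = 15:45 UTC.
1 February 2018 is a Thursday, so the first Saturday is February 3 and the fourth is February 24.
1 September 2018 is a Saturday, so the first Monday is September 3 and the fourth is September 24.
At the standard offset (UTC−09:45), 15:45 UTC − 9h45m = 06:00 Kesion Station standard time.
Daylight saving runs 24 February – 24 September; the standard-time date in Kesion Station, 18 September 2018, is inside that window, so Kesion Station is at UTC−08:45.
15:45 UTC − 8h45m = 07:00 Kesion Station.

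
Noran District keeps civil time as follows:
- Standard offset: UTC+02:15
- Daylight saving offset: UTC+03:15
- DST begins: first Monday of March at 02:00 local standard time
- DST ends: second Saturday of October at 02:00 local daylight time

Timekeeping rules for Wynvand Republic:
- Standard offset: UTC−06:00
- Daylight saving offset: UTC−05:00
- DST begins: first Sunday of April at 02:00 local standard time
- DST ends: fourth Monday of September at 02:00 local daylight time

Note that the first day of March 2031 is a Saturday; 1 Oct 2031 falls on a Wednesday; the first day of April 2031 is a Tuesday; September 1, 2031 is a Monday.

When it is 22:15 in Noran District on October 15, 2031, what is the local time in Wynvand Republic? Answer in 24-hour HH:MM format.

14:00

1 March 2031 is a Saturday, so the first Monday is March 3.
1 October 2031 is a Wednesday, so the first Saturday is October 4 and the second is October 11.
October 15, 2031 is outside the daylight-saving period (3 March – 11 October), so Noran District is on standard time, UTC+02:15.
22:15 Noran District − 2h15m = 20:00 UTC.
1 April 2031 is a Tuesday, so the first Sunday is April 6.
1 September 2031 is a Monday, so the first Monday is September 1 and the fourth is September 22.
At the standard offset (UTC−06:00), 20:00 UTC − 6h = 14:00 Wynvand Republic standard time.
The standard-time date in Wynvand Republic, October 15, 2031, is outside the daylight-saving period (6 April – 22 September), so Wynvand Republic is on standard time, UTC−06:00.
20:00 UTC − 6h = 14:00 Wynvand Republic.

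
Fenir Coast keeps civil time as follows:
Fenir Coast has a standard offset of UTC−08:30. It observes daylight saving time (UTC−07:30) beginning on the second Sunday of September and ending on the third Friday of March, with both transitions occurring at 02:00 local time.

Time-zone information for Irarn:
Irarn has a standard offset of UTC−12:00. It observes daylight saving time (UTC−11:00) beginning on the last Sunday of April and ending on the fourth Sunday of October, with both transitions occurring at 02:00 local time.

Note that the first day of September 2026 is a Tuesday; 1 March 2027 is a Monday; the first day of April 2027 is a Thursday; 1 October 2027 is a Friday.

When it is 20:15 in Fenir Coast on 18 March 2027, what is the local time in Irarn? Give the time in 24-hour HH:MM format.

1 September 2026 is a Tuesday, so the first Sunday is September 6 and the second is September 13.
1 March 2027 is a Monday, so the first Friday is March 5 and the third is March 19.
18 March 2027 falls between 13 September 2026 and 19 March 2027, so daylight saving is in effect and Fenir Coast is at UTC−07:30.
20:15 Fenir Coast + 7h30m = 03:45 UTC (rolling into the next day, 19 March 2027).
1 April 2027 is a Thursday, so Sundays fall on 4, 11, 18, 25; the last is April 25.
1 October 2027 is a Friday, so the first Sunday is October 3 and the fourth is October 24.
At the standard offset (UTC−12:00), 03:45 UTC − 12h = 15:45 Irarn standard time (rolling into the previous day, 18 March 2027).
Daylight saving runs 25 April – 24 October; the standard-time date in Irarn, 18 March 2027, is outside that window, so Irarn is on standard time at UTC−12:00.
03:45 UTC − 12h = 15:45 Irarn (rolling into the previous day, 18 March 2027).

15:45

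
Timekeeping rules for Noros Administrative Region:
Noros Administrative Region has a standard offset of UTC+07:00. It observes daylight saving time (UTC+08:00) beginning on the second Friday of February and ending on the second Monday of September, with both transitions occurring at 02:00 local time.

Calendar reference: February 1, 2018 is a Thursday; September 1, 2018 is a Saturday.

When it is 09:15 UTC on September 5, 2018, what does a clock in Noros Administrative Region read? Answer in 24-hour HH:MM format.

1 February 2018 is a Thursday, so the first Friday is February 2 and the second is February 9.
1 September 2018 is a Saturday, so the first Monday is September 3 and the second is September 10.
At the standard offset (UTC+07:00), 09:15 UTC + 7h = 16:15 Noros Administrative Region standard time.
Daylight saving runs 9 February – 10 September; the standard-time date in Noros Administrative Region, September 5, 2018, is inside that window, so Noros Administrative Region is at UTC+08:00.
09:15 UTC + 8h = 17:15 local.

17:15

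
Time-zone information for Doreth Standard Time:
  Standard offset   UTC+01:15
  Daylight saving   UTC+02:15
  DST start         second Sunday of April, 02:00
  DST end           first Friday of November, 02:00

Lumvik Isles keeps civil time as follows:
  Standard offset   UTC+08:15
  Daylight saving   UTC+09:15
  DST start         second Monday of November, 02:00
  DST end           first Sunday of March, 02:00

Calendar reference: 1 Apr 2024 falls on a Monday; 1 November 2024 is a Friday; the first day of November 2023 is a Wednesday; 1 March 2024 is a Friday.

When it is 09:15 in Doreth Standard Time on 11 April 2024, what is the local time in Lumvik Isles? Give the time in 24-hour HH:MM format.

1 April 2024 is a Monday, so the first Sunday is April 7 and the second is April 14.
1 November 2024 is a Friday, so the first Friday is November 1.
11 April 2024 does not fall between 14 April and 1 November, so daylight saving is not in effect and Doreth Standard Time is at UTC+01:15.
09:15 Doreth Standard Time − 1h15m = 08:00 UTC.
1 November 2023 is a Wednesday, so the first Monday is November 6 and the second is November 13.
1 March 2024 is a Friday, so the first Sunday is March 3.
At the standard offset (UTC+08:15), 08:00 UTC + 8h15m = 16:15 Lumvik Isles standard time.
The standard-time date in Lumvik Isles, 11 April 2024, is outside the daylight-saving period (13 November 2023 – 3 March 2024), so Lumvik Isles is on standard time, UTC+08:15.
08:00 UTC + 8h15m = 16:15 Lumvik Isles.

16:15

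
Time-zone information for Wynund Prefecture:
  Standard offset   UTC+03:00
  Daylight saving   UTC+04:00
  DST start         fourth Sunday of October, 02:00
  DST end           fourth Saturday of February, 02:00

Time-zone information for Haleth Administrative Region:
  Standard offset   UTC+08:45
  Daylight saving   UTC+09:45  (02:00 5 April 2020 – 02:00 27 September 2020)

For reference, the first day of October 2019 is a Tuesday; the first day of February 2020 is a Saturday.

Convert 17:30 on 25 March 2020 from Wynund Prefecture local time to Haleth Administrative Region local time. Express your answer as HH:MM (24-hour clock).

1 October 2019 is a Tuesday, so the first Sunday is October 6 and the fourth is October 27.
1 February 2020 is a Saturday, so the first Saturday is February 1 and the fourth is February 22.
25 March 2020 is outside the daylight-saving period (27 October 2019 – 22 February 2020), so Wynund Prefecture is on standard time, UTC+03:00.
17:30 Wynund Prefecture − 3h = 14:30 UTC.
At the standard offset (UTC+08:45), 14:30 UTC + 8h45m = 23:15 Haleth Administrative Region standard time.
Daylight saving runs 5 April – 27 September; the standard-time date in Haleth Administrative Region, 25 March 2020, is outside that window, so Haleth Administrative Region is on standard time at UTC+08:45.
14:30 UTC + 8h45m = 23:15 Haleth Administrative Region.

23:15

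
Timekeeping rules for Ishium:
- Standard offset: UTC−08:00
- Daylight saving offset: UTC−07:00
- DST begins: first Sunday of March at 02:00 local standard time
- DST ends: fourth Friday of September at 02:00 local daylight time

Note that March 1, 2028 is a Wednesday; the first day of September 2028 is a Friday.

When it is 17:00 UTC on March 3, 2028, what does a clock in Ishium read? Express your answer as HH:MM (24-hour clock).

09:00

1 March 2028 is a Wednesday, so the first Sunday is March 5.
1 September 2028 is a Friday, so the first Friday is September 1 and the fourth is September 22.
At the standard offset (UTC−08:00), 17:00 UTC − 8h = 09:00 Ishium standard time.
The standard-time date in Ishium, March 3, 2028, does not fall between 5 March and 22 September, so daylight saving is not in effect and Ishium is at UTC−08:00.
17:00 UTC − 8h = 09:00 local.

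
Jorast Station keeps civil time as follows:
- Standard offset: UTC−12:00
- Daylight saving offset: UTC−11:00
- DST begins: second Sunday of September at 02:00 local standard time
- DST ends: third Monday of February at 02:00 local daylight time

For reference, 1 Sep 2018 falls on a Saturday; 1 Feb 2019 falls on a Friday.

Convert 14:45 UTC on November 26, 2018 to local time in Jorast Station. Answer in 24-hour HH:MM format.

1 September 2018 is a Saturday, so the first Sunday is September 2 and the second is September 9.
1 February 2019 is a Friday, so the first Monday is February 4 and the third is February 18.
At the standard offset (UTC−12:00), 14:45 UTC − 12h = 02:45 Jorast Station standard time.
The standard-time date in Jorast Station, November 26, 2018, falls between 9 September 2018 and 18 February 2019, so daylight saving is in effect and Jorast Station is at UTC−11:00.
14:45 UTC − 11h = 03:45 local.

03:45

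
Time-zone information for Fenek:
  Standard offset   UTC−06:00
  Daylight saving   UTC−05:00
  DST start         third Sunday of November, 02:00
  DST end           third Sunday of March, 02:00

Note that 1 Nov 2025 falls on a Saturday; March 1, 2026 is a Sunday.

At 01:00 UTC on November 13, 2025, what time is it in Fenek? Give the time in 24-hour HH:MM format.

1 November 2025 is a Saturday, so the first Sunday is November 2 and the third is November 16.
1 March 2026 is a Sunday, so the first Sunday is March 1 and the third is March 15.
At the standard offset (UTC−06:00), 01:00 UTC − 6h = 19:00 Fenek standard time (rolling into the previous day, 12 November 2025).
The standard-time date in Fenek, November 12, 2025, does not fall between 16 November 2025 and 15 March 2026, so daylight saving is not in effect and Fenek is at UTC−06:00.
01:00 UTC − 6h = 19:00 local (rolling into the previous day, 12 November 2025).

19:00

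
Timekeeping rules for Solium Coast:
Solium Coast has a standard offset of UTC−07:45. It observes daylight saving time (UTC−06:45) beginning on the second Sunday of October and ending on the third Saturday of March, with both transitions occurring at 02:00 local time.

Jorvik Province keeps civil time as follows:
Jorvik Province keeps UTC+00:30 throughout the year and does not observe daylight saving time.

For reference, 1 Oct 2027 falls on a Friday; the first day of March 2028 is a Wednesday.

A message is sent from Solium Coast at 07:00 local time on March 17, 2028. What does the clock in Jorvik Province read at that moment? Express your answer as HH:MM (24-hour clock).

1 October 2027 is a Friday, so the first Sunday is October 3 and the second is October 10.
1 March 2028 is a Wednesday, so the first Saturday is March 4 and the third is March 18.
Daylight saving runs 10 October 2027 – 18 March 2028; March 17, 2028 is inside that window, so Solium Coast is at UTC−06:45.
07:00 Solium Coast + 6h45m = 13:45 UTC.
Jorvik Province has no daylight saving, so its offset is UTC+00:30 year-round.
13:45 UTC + 0h30m = 14:15 Jorvik Province.

14:15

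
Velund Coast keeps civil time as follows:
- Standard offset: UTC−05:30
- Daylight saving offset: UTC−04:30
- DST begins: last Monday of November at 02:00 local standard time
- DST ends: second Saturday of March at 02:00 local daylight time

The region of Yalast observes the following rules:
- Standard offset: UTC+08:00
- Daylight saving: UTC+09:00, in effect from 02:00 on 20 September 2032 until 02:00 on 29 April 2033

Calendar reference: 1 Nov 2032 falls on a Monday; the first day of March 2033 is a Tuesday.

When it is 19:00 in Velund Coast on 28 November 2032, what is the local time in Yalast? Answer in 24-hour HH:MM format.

1 November 2032 is a Monday, so Mondays fall on 1, 8, 15, 22, 29; the last is November 29.
1 March 2033 is a Tuesday, so the first Saturday is March 5 and the second is March 12.
28 November 2032 does not fall between 29 November 2032 and 12 March 2033, so daylight saving is not in effect and Velund Coast is at UTC−05:30.
19:00 Velund Coast + 5h30m = 00:30 UTC (rolling into the next day, 29 November 2032).
At the standard offset (UTC+08:00), 00:30 UTC + 8h = 08:30 Yalast standard time.
The standard-time date in Yalast, 29 November 2032, lies within the daylight-saving period (20 September 2032 – 29 April 2033), so Yalast is on daylight time, UTC+09:00.
00:30 UTC + 9h = 09:30 Yalast.

09:30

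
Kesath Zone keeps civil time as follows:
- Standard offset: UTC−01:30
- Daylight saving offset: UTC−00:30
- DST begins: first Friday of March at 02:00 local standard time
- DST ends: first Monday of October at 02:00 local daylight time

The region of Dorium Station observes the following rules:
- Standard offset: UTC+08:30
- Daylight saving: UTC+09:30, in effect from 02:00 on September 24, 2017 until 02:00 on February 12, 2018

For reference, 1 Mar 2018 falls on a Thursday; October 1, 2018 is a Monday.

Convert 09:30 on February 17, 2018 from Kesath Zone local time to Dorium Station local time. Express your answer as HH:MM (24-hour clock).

1 March 2018 is a Thursday, so the first Friday is March 2.
1 October 2018 is a Monday, so the first Monday is October 1.
February 17, 2018 is outside the daylight-saving period (2 March – 1 October), so Kesath Zone is on standard time, UTC−01:30.
09:30 Kesath Zone + 1h30m = 11:00 UTC.
At the standard offset (UTC+08:30), 11:00 UTC + 8h30m = 19:30 Dorium Station standard time.
The standard-time date in Dorium Station, February 17, 2018, does not fall between 24 September 2017 and 12 February 2018, so daylight saving is not in effect and Dorium Station is at UTC+08:30.
11:00 UTC + 8h30m = 19:30 Dorium Station.

19:30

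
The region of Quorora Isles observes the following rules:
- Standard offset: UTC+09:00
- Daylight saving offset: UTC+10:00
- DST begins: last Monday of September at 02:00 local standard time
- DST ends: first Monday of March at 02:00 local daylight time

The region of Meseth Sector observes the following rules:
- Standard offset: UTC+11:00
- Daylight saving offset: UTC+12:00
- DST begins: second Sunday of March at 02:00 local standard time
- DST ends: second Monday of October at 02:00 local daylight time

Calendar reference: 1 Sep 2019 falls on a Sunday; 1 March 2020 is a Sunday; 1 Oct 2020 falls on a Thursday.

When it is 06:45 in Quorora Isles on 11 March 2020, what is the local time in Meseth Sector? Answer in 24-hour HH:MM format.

09:45

1 September 2019 is a Sunday, so Mondays fall on 2, 9, 16, 23, 30; the last is September 30.
1 March 2020 is a Sunday, so the first Monday is March 2.
Daylight saving runs 30 September 2019 – 2 March 2020; 11 March 2020 is outside that window, so Quorora Isles is on standard time at UTC+09:00.
06:45 Quorora Isles − 9h = 21:45 UTC (rolling into the previous day, 10 March 2020).
1 March 2020 is a Sunday, so the first Sunday is March 1 and the second is March 8.
1 October 2020 is a Thursday, so the first Monday is October 5 and the second is October 12.
At the standard offset (UTC+11:00), 21:45 UTC + 11h = 08:45 Meseth Sector standard time (rolling into the next day, 11 March 2020).
The standard-time date in Meseth Sector, 11 March 2020, lies within the daylight-saving period (8 March – 12 October), so Meseth Sector is on daylight time, UTC+12:00.
21:45 UTC + 12h = 09:45 Meseth Sector (rolling into the next day, 11 March 2020).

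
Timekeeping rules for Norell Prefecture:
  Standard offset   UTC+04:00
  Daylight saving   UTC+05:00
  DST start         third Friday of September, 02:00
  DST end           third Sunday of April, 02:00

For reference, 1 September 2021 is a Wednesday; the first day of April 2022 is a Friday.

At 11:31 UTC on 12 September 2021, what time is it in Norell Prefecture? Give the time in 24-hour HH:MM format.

1 September 2021 is a Wednesday, so the first Friday is September 3 and the third is September 17.
1 April 2022 is a Friday, so the first Sunday is April 3 and the third is April 17.
At the standard offset (UTC+04:00), 11:31 UTC + 4h = 15:31 Norell Prefecture standard time.
Daylight saving runs 17 September 2021 – 17 April 2022; the standard-time date in Norell Prefecture, 12 September 2021, is outside that window, so Norell Prefecture is on standard time at UTC+04:00.
11:31 UTC + 4h = 15:31 local.

15:31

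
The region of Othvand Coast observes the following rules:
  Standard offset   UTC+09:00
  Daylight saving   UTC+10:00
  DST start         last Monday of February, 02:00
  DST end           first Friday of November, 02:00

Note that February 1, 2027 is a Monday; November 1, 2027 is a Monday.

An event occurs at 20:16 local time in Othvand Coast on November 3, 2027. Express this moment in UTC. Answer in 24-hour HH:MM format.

1 February 2027 is a Monday, so Mondays fall on 1, 8, 15, 22; the last is February 22.
1 November 2027 is a Monday, so the first Friday is November 5.
November 3, 2027 lies within the daylight-saving period (22 February – 5 November), so Othvand Coast is on daylight time, UTC+10:00.
20:16 local − 10h = 10:16 UTC.

10:16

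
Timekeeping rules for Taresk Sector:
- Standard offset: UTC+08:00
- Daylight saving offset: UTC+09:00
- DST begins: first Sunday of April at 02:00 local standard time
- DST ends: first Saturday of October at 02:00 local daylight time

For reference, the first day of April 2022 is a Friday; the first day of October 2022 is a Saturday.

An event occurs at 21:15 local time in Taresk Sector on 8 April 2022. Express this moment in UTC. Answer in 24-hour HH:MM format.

12:15

1 April 2022 is a Friday, so the first Sunday is April 3.
1 October 2022 is a Saturday, so the first Saturday is October 1.
8 April 2022 lies within the daylight-saving period (3 April – 1 October), so Taresk Sector is on daylight time, UTC+09:00.
21:15 local − 9h = 12:15 UTC.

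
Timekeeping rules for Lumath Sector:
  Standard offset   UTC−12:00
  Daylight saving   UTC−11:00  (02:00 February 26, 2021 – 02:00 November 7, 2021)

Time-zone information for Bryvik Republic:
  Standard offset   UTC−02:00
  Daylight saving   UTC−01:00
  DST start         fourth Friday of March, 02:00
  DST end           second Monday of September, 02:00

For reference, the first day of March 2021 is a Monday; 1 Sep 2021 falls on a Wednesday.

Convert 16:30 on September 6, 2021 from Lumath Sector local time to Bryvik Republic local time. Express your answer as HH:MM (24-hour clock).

02:30

September 6, 2021 falls between 26 February and 7 November, so daylight saving is in effect and Lumath Sector is at UTC−11:00.
16:30 Lumath Sector + 11h = 03:30 UTC (rolling into the next day, 7 September 2021).
1 March 2021 is a Monday, so the first Friday is March 5 and the fourth is March 26.
1 September 2021 is a Wednesday, so the first Monday is September 6 and the second is September 13.
At the standard offset (UTC−02:00), 03:30 UTC − 2h = 01:30 Bryvik Republic standard time.
The standard-time date in Bryvik Republic, September 7, 2021, lies within the daylight-saving period (26 March – 13 September), so Bryvik Republic is on daylight time, UTC−01:00.
03:30 UTC − 1h = 02:30 Bryvik Republic.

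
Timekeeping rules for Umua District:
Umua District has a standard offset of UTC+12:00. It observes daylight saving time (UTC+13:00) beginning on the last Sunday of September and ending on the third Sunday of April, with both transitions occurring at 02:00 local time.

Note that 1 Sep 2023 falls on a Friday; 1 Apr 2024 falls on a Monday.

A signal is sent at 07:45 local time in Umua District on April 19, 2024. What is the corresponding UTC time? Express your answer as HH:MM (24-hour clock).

18:45

1 September 2023 is a Friday, so Sundays fall on 3, 10, 17, 24; the last is September 24.
1 April 2024 is a Monday, so the first Sunday is April 7 and the third is April 21.
April 19, 2024 falls between 24 September 2023 and 21 April 2024, so daylight saving is in effect and Umua District is at UTC+13:00.
07:45 local − 13h = 18:45 UTC (rolling into the previous day, 18 April 2024).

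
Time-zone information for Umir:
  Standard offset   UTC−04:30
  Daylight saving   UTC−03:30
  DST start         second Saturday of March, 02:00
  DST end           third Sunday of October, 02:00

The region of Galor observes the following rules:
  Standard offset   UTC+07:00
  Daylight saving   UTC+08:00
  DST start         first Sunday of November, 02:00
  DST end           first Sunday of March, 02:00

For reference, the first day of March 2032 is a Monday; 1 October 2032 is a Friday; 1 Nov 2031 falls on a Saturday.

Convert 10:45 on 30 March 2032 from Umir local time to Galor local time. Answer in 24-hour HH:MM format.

1 March 2032 is a Monday, so the first Saturday is March 6 and the second is March 13.
1 October 2032 is a Friday, so the first Sunday is October 3 and the third is October 17.
30 March 2032 lies within the daylight-saving period (13 March – 17 October), so Umir is on daylight time, UTC−03:30.
10:45 Umir + 3h30m = 14:15 UTC.
1 November 2031 is a Saturday, so the first Sunday is November 2.
1 March 2032 is a Monday, so the first Sunday is March 7.
At the standard offset (UTC+07:00), 14:15 UTC + 7h = 21:15 Galor standard time.
The standard-time date in Galor, 30 March 2032, is outside the daylight-saving period (2 November 2031 – 7 March 2032), so Galor is on standard time, UTC+07:00.
14:15 UTC + 7h = 21:15 Galor.

21:15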